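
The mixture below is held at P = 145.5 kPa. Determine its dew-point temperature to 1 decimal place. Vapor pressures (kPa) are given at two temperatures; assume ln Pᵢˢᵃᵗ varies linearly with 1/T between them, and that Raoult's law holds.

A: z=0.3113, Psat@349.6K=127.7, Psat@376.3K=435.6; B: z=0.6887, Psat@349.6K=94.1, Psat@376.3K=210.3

T = 359.5 K

Dew-point temperature: Σzᵢ·P/Pᵢˢᵃᵗ(T) = 1. Interpolate ln Pᵢˢᵃᵗ = aᵢ + bᵢ/T.
  T = 349.6 K: ΣzᵢP/Pᵢˢᵃᵗ = 1.4196
  T = 376.3 K: ΣzᵢP/Pᵢˢᵃᵗ = 0.5805
  T = 363.0 K: ΣzᵢP/Pᵢˢᵃᵗ = 0.8881
  T = 356.3 K: ΣzᵢP/Pᵢˢᵃᵗ = 1.1167
  T = 359.6 K: ΣzᵢP/Pᵢˢᵃᵗ = 0.9963
  T = 358.0 K: ΣzᵢP/Pᵢˢᵃᵗ = 1.0526
Interpolating between 358.0 K and 359.6 K gives T ≈ 359.5 K.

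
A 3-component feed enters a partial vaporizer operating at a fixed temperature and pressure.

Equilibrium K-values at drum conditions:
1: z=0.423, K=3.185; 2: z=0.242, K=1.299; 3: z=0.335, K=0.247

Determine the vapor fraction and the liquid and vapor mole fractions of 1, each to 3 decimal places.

Material balance + equilibrium reduce to Σ zᵢ(Kᵢ−1)/(1+ψ(Kᵢ−1)) = 0.
g(0) = ΣzᵢKᵢ − 1 = 0.744 and g(1) = 1 − Σzᵢ/Kᵢ = -0.675, so a root lies in (0, 1).
Newton–Raphson from ψ = 0.68:
  ψ = 0.680: g = -0.0850, g' = -1.140 → ψ = 0.605
  ψ = 0.605: g = -0.0044, g' = -1.031 → ψ = 0.601
Converged at ψ = 0.601.
Compositions from xᵢ = zᵢ/(1+ψ(Kᵢ−1)), yᵢ = Kᵢxᵢ:
  1: x = 0.183, y = 0.582
  2: x = 0.205, y = 0.266
  3: x = 0.612, y = 0.151

ψ = 0.601, x_1 = 0.183, y_1 = 0.582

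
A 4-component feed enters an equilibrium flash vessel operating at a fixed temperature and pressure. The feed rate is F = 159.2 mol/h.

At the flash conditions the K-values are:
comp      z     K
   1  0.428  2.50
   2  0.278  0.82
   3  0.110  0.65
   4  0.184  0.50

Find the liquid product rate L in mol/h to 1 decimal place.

L = 20.3 mol/h

Rachford–Rice: g(ψ) = Σ zᵢ(Kᵢ−1)/(1+ψ(Kᵢ−1)) = 0.
g(0) = ΣzᵢKᵢ − 1 = 0.461 and g(1) = 1 − Σzᵢ/Kᵢ = -0.047, so a root lies in (0, 1).
Iterate (Newton) starting at ψ = 0.5:
  ψ = 0.500: g = 0.1425, g' = -0.427 → ψ = 0.834
  ψ = 0.834: g = 0.0142, g' = -0.365 → ψ = 0.873
Converged at ψ = 0.873.
Then V = ψ·F = 0.8727·159.2 = 138.9 mol/h and L = F − V = 20.3 mol/h.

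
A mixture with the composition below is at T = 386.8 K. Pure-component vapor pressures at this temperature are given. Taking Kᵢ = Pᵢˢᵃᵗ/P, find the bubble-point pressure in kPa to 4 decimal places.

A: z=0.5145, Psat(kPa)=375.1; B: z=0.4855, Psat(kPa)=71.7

At the bubble point ψ → 0, so ΣzᵢKᵢ = 1 with Kᵢ = Pᵢˢᵃᵗ/P ⇒ P = ΣzᵢPᵢˢᵃᵗ.
P = 0.5145·375.1 + 0.4855·71.7 = 227.7993 kPa

Pbub = 227.7993 kPa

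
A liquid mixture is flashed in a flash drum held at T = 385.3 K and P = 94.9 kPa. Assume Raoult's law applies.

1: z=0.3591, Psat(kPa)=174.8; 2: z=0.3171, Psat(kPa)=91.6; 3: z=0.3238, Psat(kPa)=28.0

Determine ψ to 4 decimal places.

Raoult's law: Kᵢ = Pᵢˢᵃᵗ/P = Pᵢˢᵃᵗ/94.9.
  K_1 = 174.8/94.9 = 1.841939, K_2 = 91.6/94.9 = 0.965227, K_3 = 28.0/94.9 = 0.295047
Rachford–Rice: g(ψ) = Σ zᵢ(Kᵢ−1)/(1+ψ(Kᵢ−1)) = 0.
Feasibility: ΣzᵢKᵢ = 1.0630, Σzᵢ/Kᵢ = 1.6209 — both > 1, two phases present.
Newton–Raphson from ψ = 0.43:
  ψ = 0.4300: g = -0.11677, g' = -0.4690 → ψ = 0.1810
  ψ = 0.1810: g = -0.01039, g' = -0.4035 → ψ = 0.1553
  ψ = 0.1553: g = -0.00002, g' = -0.4024 → ψ = 0.1552
Converged at ψ = 0.1552.

ψ = 0.1552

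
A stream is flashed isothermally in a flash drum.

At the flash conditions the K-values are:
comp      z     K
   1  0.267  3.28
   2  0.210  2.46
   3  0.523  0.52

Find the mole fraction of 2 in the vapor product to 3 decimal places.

y_2 = 0.253

Material balance + equilibrium reduce to Σ zᵢ(Kᵢ−1)/(1+β(Kᵢ−1)) = 0.
Check two-phase: ΣzᵢKᵢ = 1.664 > 1 and Σzᵢ/Kᵢ = 1.173 > 1, so g(0) = 0.664 > 0 and g(1) = -0.173 < 0.
Newton–Raphson from β = 0.48:
  β = 0.480: g = 0.1447, g' = -0.675 → β = 0.695
  β = 0.695: g = 0.0113, g' = -0.589 → β = 0.714
Converged at β = 0.714.
Compositions from xᵢ = zᵢ/(1+β(Kᵢ−1)), yᵢ = Kᵢxᵢ:
  1: x = 0.102, y = 0.333
  2: x = 0.103, y = 0.253
  3: x = 0.796, y = 0.414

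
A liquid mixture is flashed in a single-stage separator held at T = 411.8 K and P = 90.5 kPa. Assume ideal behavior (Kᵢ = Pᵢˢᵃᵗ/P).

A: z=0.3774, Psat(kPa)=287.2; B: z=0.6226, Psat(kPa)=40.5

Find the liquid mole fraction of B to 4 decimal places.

x_B = 0.7973

Raoult's law: Kᵢ = Pᵢˢᵃᵗ/P = Pᵢˢᵃᵗ/90.5.
  K_A = 287.2/90.5 = 3.173481, K_B = 40.5/90.5 = 0.447514
Let β = V/F and solve Σ zᵢ(Kᵢ−1)/(1+β(Kᵢ−1)) = 0.
Check two-phase: ΣzᵢKᵢ = 1.4763 > 1 and Σzᵢ/Kᵢ = 1.5102 > 1, so g(0) = 0.4763 > 0 and g(1) = -0.5102 < 0.
Iterate (Newton) starting at β = 0.59:
  β = 0.5900: g = -0.15093, g' = -0.7606 → β = 0.3916
  β = 0.3916: g = 0.00421, g' = -0.8298 → β = 0.3966
Converged at β = 0.3966.
Compositions from xᵢ = zᵢ/(1+β(Kᵢ−1)), yᵢ = Kᵢxᵢ:
  A: x = 0.2027, y = 0.6432
  B: x = 0.7973, y = 0.3568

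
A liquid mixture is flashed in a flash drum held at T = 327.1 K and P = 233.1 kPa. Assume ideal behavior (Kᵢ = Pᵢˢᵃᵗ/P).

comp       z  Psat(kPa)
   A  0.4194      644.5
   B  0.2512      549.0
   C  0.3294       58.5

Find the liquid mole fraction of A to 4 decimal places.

Raoult's law: Kᵢ = Pᵢˢᵃᵗ/P = Pᵢˢᵃᵗ/233.1.
  K_A = 644.5/233.1 = 2.764908, K_B = 549.0/233.1 = 2.355212, K_C = 58.5/233.1 = 0.250965
Rachford–Rice: g(ψ) = Σ zᵢ(Kᵢ−1)/(1+ψ(Kᵢ−1)) = 0.
Feasibility: ΣzᵢKᵢ = 1.8339, Σzᵢ/Kᵢ = 1.5709 — both > 1, two phases present.
Newton–Raphson from ψ = 0.49:
  ψ = 0.4900: g = 0.21171, g' = -1.0036 → ψ = 0.7010
  ψ = 0.7010: g = -0.01403, g' = -1.2016 → ψ = 0.6893
  ψ = 0.6893: g = -0.00013, g' = -1.1791 → ψ = 0.6892
Converged at ψ = 0.6892.
Compositions from xᵢ = zᵢ/(1+ψ(Kᵢ−1)), yᵢ = Kᵢxᵢ:
  A: x = 0.1892, y = 0.5232
  B: x = 0.1299, y = 0.3059
  C: x = 0.6809, y = 0.1709

x_A = 0.1892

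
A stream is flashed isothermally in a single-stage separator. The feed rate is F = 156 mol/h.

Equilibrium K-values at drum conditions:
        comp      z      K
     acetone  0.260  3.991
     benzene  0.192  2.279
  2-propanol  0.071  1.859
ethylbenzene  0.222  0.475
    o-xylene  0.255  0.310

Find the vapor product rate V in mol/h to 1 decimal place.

Rachford–Rice: g(V/F) = Σ zᵢ(Kᵢ−1)/(1+V/F(Kᵢ−1)) = 0.
Feasibility: ΣzᵢKᵢ = 1.792, Σzᵢ/Kᵢ = 1.478 — both > 1, two phases present.
Newton–Raphson from V/F = 0.5:
  V/F = 0.500: g = 0.0774, g' = -0.911 → V/F = 0.585
  V/F = 0.585: g = 0.0007, g' = -0.902 → V/F = 0.586
Converged at V/F = 0.586.
Then V = V/F·F = 0.5857·156 = 91.4 mol/h and L = F − V = 64.6 mol/h.

V = 91.4 mol/h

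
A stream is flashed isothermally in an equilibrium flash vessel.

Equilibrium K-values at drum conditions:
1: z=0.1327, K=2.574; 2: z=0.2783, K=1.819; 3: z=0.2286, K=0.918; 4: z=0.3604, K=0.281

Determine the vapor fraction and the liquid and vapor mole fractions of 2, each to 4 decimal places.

ψ = 0.2570, x_2 = 0.2299, y_2 = 0.4182

Material balance + equilibrium reduce to Σ zᵢ(Kᵢ−1)/(1+ψ(Kᵢ−1)) = 0.
Check two-phase: ΣzᵢKᵢ = 1.1589 > 1 and Σzᵢ/Kᵢ = 1.7361 > 1, so g(0) = 0.1589 > 0 and g(1) = -0.7361 < 0.
Newton iteration, ψ⁰ = 0.61:
  ψ = 0.6100: g = -0.22275, g' = -0.7614 → ψ = 0.3175
  ψ = 0.3175: g = -0.03484, g' = -0.5782 → ψ = 0.2572
  ψ = 0.2572: g = -0.00012, g' = -0.5760 → ψ = 0.2570
Converged at ψ = 0.2570.
Compositions from xᵢ = zᵢ/(1+ψ(Kᵢ−1)), yᵢ = Kᵢxᵢ:
  1: x = 0.0945, y = 0.2432
  2: x = 0.2299, y = 0.4182
  3: x = 0.2335, y = 0.2144
  4: x = 0.4421, y = 0.1242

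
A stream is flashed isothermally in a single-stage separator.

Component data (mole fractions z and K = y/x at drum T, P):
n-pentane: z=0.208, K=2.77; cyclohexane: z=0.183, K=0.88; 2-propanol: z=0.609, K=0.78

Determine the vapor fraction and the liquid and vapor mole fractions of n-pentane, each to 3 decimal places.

ψ = 0.603, x_n-pentane = 0.101, y_n-pentane = 0.279

Material balance + equilibrium reduce to Σ zᵢ(Kᵢ−1)/(1+ψ(Kᵢ−1)) = 0.
g(0) = ΣzᵢKᵢ − 1 = 0.212 and g(1) = 1 − Σzᵢ/Kᵢ = -0.064, so a root lies in (0, 1).
Newton iteration, ψ⁰ = 0.42:
  ψ = 0.420: g = 0.0404, g' = -0.253 → ψ = 0.580
  ψ = 0.580: g = 0.0045, g' = -0.201 → ψ = 0.602
  ψ = 0.602: g = 0.0001, g' = -0.195 → ψ = 0.603
Converged at ψ = 0.603.
Compositions from xᵢ = zᵢ/(1+ψ(Kᵢ−1)), yᵢ = Kᵢxᵢ:
  n-pentane: x = 0.101, y = 0.279
  cyclohexane: x = 0.197, y = 0.174
  2-propanol: x = 0.702, y = 0.548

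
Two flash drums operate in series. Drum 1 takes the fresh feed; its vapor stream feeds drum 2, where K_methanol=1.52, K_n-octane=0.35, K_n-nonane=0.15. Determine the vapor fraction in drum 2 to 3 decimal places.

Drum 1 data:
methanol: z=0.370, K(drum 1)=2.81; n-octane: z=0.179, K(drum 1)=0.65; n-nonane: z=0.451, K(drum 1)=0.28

V/F (drum 2) = 0.400

Drum 1:
Material balance + equilibrium reduce to Σ zᵢ(Kᵢ−1)/(1+ψ₁(Kᵢ−1)) = 0.
Check two-phase: ΣzᵢKᵢ = 1.282 > 1 and Σzᵢ/Kᵢ = 2.018 > 1, so g(0) = 0.282 > 0 and g(1) = -1.018 < 0.
Newton–Raphson from ψ₁ = 0.5:
  ψ₁ = 0.500: g = -0.2318, g' = -0.937 → ψ₁ = 0.253
  ψ₁ = 0.253: g = -0.0061, g' = -0.946 → ψ₁ = 0.246
Converged at ψ₁ = 0.246.
Drum-1 compositions:
  methanol: x = 0.256, y = 0.719
  n-octane: x = 0.196, y = 0.127
  n-nonane: x = 0.548, y = 0.153
Drum-2 feed = drum-1 vapor: z₂ = (0.7192, 0.1273, 0.1535).
Drum 2:
Iterate (Newton) starting at ψ₂ = 0.5:
  ψ₂ = 0.500: g = -0.0527, g' = -0.576 → ψ₂ = 0.409
  ψ₂ = 0.409: g = -0.0041, g' = -0.492 → ψ₂ = 0.400
Converged at ψ₂ = 0.400.
  methanol: x = 0.595, y = 0.905
  n-octane: x = 0.172, y = 0.060
  n-nonane: x = 0.233, y = 0.035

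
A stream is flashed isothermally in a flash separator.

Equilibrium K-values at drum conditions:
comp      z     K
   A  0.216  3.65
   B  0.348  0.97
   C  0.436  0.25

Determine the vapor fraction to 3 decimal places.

ψ = 0.179

Let ψ = V/F and solve Σ zᵢ(Kᵢ−1)/(1+ψ(Kᵢ−1)) = 0.
Feasibility: ΣzᵢKᵢ = 1.235, Σzᵢ/Kᵢ = 2.162 — both > 1, two phases present.
Newton iteration, ψ⁰ = 0.5:
  ψ = 0.500: g = -0.2876, g' = -0.909 → ψ = 0.184
  ψ = 0.184: g = -0.0046, g' = -1.017 → ψ = 0.179
Converged at ψ = 0.179.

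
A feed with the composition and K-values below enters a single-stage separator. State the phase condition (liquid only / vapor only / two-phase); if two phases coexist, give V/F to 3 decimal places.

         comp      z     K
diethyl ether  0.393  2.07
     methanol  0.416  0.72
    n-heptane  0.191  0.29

ΣzᵢKᵢ = 1.168; Σzᵢ/Kᵢ = 1.426.
Both exceed 1, so a two-phase solution exists.
Newton iteration, ψ⁰ = 0.34:
  ψ = 0.340: g = 0.0008, g' = -0.449 → ψ = 0.342
Converged at ψ = 0.342.

two-phase, V/F = 0.342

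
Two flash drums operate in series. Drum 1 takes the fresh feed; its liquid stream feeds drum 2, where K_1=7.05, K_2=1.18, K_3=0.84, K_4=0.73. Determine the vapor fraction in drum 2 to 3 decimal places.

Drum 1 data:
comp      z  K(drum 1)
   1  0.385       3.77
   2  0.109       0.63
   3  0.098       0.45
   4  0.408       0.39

V/F (drum 2) = 0.711

Drum 1:
Material balance + equilibrium reduce to Σ zᵢ(Kᵢ−1)/(1+ψ₁(Kᵢ−1)) = 0.
Check two-phase: ΣzᵢKᵢ = 1.723 > 1 and Σzᵢ/Kᵢ = 1.539 > 1, so g(0) = 0.723 > 0 and g(1) = -0.539 < 0.
Newton iteration, ψ₁⁰ = 0.5:
  ψ₁ = 0.500: g = -0.0348, g' = -0.912 → ψ₁ = 0.462
Converged at ψ₁ = 0.462.
Drum-1 compositions:
  1: x = 0.169, y = 0.636
  2: x = 0.131, y = 0.083
  3: x = 0.131, y = 0.059
  4: x = 0.568, y = 0.222
Drum-2 feed = drum-1 liquid: z₂ = (0.1688, 0.1315, 0.1314, 0.5683).
Drum 2:
Newton iteration, ψ₂⁰ = 0.54:
  ψ₂ = 0.540: g = 0.0583, g' = -0.404 → ψ₂ = 0.684
  ψ₂ = 0.684: g = 0.0079, g' = -0.304 → ψ₂ = 0.710
  ψ₂ = 0.710: g = 0.0002, g' = -0.291 → ψ₂ = 0.711
Converged at ψ₂ = 0.711.
  1: x = 0.032, y = 0.224
  2: x = 0.117, y = 0.138
  3: x = 0.148, y = 0.125
  4: x = 0.703, y = 0.513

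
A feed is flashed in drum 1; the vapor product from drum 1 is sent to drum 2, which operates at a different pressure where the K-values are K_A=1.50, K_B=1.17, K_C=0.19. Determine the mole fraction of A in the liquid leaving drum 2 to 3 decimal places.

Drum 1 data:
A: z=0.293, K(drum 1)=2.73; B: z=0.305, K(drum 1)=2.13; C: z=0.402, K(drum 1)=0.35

Drum 1:
Material balance + equilibrium reduce to Σ zᵢ(Kᵢ−1)/(1+ψ₁(Kᵢ−1)) = 0.
Feasibility: ΣzᵢKᵢ = 1.590, Σzᵢ/Kᵢ = 1.399 — both > 1, two phases present.
Newton iteration, ψ₁⁰ = 0.5:
  ψ₁ = 0.500: g = 0.1049, g' = -0.784 → ψ₁ = 0.634
  ψ₁ = 0.634: g = -0.0018, g' = -0.823 → ψ₁ = 0.632
Converged at ψ₁ = 0.632.
Drum-1 compositions:
  A: x = 0.140, y = 0.382
  B: x = 0.178, y = 0.379
  C: x = 0.682, y = 0.239
Drum-2 feed = drum-1 vapor: z₂ = (0.3822, 0.3791, 0.2387).
Drum 2:
Rachford–Rice: g(ψ₂) = Σ zᵢ(Kᵢ−1)/(1+ψ₂(Kᵢ−1)) = 0.
Feasibility: ΣzᵢKᵢ = 1.062, Σzᵢ/Kᵢ = 1.835 — both > 1, two phases present.
Newton–Raphson from ψ₂ = 0.36:
  ψ₂ = 0.360: g = -0.0503, g' = -0.390 → ψ₂ = 0.231
  ψ₂ = 0.231: g = -0.0046, g' = -0.324 → ψ₂ = 0.217
Converged at ψ₂ = 0.217.
  A: x = 0.345, y = 0.517
  B: x = 0.366, y = 0.428
  C: x = 0.290, y = 0.055

x_A (drum 2) = 0.345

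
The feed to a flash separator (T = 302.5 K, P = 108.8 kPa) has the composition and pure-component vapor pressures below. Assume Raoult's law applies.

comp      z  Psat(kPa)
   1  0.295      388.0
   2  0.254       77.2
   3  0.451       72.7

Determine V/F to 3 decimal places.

Raoult's law: Kᵢ = Pᵢˢᵃᵗ/P = Pᵢˢᵃᵗ/108.8.
  K_1 = 388.0/108.8 = 3.56618, K_2 = 77.2/108.8 = 0.70956, K_3 = 72.7/108.8 = 0.66820
Iterate (Newton) starting at V/F = 0.64:
  V/F = 0.640: g = 0.0059, g' = -0.391 → V/F = 0.655
Converged at V/F = 0.655.

V/F = 0.655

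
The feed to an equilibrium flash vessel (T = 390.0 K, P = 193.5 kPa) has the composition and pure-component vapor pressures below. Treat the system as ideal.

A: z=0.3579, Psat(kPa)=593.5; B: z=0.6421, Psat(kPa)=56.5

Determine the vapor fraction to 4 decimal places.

Raoult's law: Kᵢ = Pᵢˢᵃᵗ/P = Pᵢˢᵃᵗ/193.5.
  K_A = 593.5/193.5 = 3.067183, K_B = 56.5/193.5 = 0.291990
Newton–Raphson from ψ = 0.5:
  ψ = 0.5000: g = -0.33993, g' = -1.1411 → ψ = 0.2021
  ψ = 0.2021: g = -0.00870, g' = -1.1992 → ψ = 0.1949
Converged at ψ = 0.1949.

ψ = 0.1949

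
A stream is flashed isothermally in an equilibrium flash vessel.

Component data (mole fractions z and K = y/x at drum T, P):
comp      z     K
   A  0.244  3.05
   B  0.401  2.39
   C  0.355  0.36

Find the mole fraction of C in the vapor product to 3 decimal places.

Material balance + equilibrium reduce to Σ zᵢ(Kᵢ−1)/(1+ψ(Kᵢ−1)) = 0.
Feasibility: ΣzᵢKᵢ = 1.830, Σzᵢ/Kᵢ = 1.234 — both > 1, two phases present.
Newton–Raphson from ψ = 0.62:
  ψ = 0.620: g = 0.1430, g' = -0.822 → ψ = 0.794
  ψ = 0.794: g = -0.0066, g' = -0.925 → ψ = 0.787
Converged at ψ = 0.787.
Compositions from xᵢ = zᵢ/(1+ψ(Kᵢ−1)), yᵢ = Kᵢxᵢ:
  A: x = 0.093, y = 0.285
  B: x = 0.192, y = 0.458
  C: x = 0.715, y = 0.257

y_C = 0.257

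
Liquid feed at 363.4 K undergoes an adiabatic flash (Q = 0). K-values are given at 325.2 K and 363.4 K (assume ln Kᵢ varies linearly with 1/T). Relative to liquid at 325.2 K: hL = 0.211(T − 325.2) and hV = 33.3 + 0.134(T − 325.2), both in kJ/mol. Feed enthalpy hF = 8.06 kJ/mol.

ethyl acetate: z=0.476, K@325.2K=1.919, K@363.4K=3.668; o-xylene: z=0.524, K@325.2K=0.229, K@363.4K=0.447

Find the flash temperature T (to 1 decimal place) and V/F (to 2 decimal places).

T = 332.1 K, V/F = 0.20

Adiabatic flash: solve Rachford–Rice at each trial T, then check hF = ψ·hV(T) + (1−ψ)·hL(T).
  T = 325.2 K: K = (1.919, 0.229), RR gives ψ = 0.047, H_out = 1.572 kJ/mol
  T = 363.4 K: K = (3.668, 0.447), RR gives ψ = 0.664, H_out = 28.229 kJ/mol
  T = 344.3 K: K = (2.701, 0.326), RR gives ψ = 0.398, H_out = 16.703 kJ/mol
  T = 334.8 K: K = (2.290, 0.275), RR gives ψ = 0.250, H_out = 10.172 kJ/mol
  T = 330.0 K: K = (2.099, 0.251), RR gives ψ = 0.159, H_out = 6.245 kJ/mol
  T = 332.4 K: K = (2.193, 0.263), RR gives ψ = 0.207, H_out = 8.282 kJ/mol
Linear interpolation between T = 330.0 (H_out = 6.245) and T = 332.4 (H_out = 8.282) on hF = 8.06 gives T ≈ 332.1 K, at which ψ = 0.20.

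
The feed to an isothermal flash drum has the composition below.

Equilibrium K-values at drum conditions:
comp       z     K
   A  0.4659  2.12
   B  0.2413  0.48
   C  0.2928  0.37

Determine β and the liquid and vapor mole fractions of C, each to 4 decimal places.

Material balance + equilibrium reduce to Σ zᵢ(Kᵢ−1)/(1+β(Kᵢ−1)) = 0.
Check two-phase: ΣzᵢKᵢ = 1.2119 > 1 and Σzᵢ/Kᵢ = 1.5138 > 1, so g(0) = 0.2119 > 0 and g(1) = -0.5138 < 0.
Iterate (Newton) starting at β = 0.5:
  β = 0.5000: g = -0.10436, g' = -0.6070 → β = 0.3281
  β = 0.3281: g = -0.00221, g' = -0.5920 → β = 0.3243
Converged at β = 0.3243.
Compositions from xᵢ = zᵢ/(1+β(Kᵢ−1)), yᵢ = Kᵢxᵢ:
  A: x = 0.3418, y = 0.7245
  B: x = 0.2903, y = 0.1393
  C: x = 0.3680, y = 0.1362

β = 0.3243, x_C = 0.3680, y_C = 0.1362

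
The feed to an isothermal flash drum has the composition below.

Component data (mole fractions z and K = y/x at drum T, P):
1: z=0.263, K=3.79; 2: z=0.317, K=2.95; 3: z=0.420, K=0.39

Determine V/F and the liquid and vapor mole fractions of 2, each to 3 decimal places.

V/F = 0.767, x_2 = 0.127, y_2 = 0.375

Material balance + equilibrium reduce to Σ zᵢ(Kᵢ−1)/(1+V/F(Kᵢ−1)) = 0.
g(0) = ΣzᵢKᵢ − 1 = 1.096 and g(1) = 1 − Σzᵢ/Kᵢ = -0.254, so a root lies in (0, 1).
Iterate (Newton) starting at V/F = 0.5:
  V/F = 0.500: g = 0.2507, g' = -0.989 → V/F = 0.753
  V/F = 0.753: g = 0.0128, g' = -0.946 → V/F = 0.767
Converged at V/F = 0.767.
Compositions from xᵢ = zᵢ/(1+V/F(Kᵢ−1)), yᵢ = Kᵢxᵢ:
  1: x = 0.084, y = 0.317
  2: x = 0.127, y = 0.375
  3: x = 0.789, y = 0.308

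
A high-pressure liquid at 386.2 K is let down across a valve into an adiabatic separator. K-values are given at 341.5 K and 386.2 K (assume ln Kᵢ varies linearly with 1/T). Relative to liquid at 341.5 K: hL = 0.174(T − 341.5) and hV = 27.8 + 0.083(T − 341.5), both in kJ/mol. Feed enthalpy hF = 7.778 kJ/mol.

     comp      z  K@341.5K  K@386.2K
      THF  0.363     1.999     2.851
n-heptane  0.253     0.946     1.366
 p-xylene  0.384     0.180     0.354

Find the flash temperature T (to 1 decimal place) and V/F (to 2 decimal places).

Adiabatic flash: solve Rachford–Rice at each trial T, then check hF = ψ·hV(T) + (1−ψ)·hL(T).
  T = 341.5 K: K = (1.999, 0.946, 0.180), RR gives ψ = 0.055, H_out = 1.542 kJ/mol
  T = 386.2 K: K = (2.851, 1.366, 0.354), RR gives ψ = 0.585, H_out = 21.665 kJ/mol
  T = 363.9 K: K = (2.414, 1.150, 0.258), RR gives ψ = 0.342, H_out = 12.719 kJ/mol
  T = 352.7 K: K = (2.204, 1.046, 0.217), RR gives ψ = 0.211, H_out = 7.586 kJ/mol
  T = 358.3 K: K = (2.308, 1.098, 0.237), RR gives ψ = 0.278, H_out = 10.238 kJ/mol
  T = 355.5 K: K = (2.256, 1.072, 0.227), RR gives ψ = 0.245, H_out = 8.936 kJ/mol
  T = 354.1 K: K = (2.230, 1.059, 0.222), RR gives ψ = 0.228, H_out = 8.268 kJ/mol
Linear interpolation between T = 352.7 (H_out = 7.586) and T = 354.1 (H_out = 8.268) on hF = 7.778 gives T ≈ 353.1 K, at which ψ = 0.22.

T = 353.1 K, V/F = 0.22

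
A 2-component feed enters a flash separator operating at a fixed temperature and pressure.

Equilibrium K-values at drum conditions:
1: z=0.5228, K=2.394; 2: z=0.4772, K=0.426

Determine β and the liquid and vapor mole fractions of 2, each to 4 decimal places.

Rachford–Rice: g(β) = Σ zᵢ(Kᵢ−1)/(1+β(Kᵢ−1)) = 0.
Feasibility: ΣzᵢKᵢ = 1.4549, Σzᵢ/Kᵢ = 1.3386 — both > 1, two phases present.
Binary case is linear: z₁(K₁−1)(1+β(K₂−1)) + z₂(K₂−1)(1+β(K₁−1)) = 0
⇒ β = [z₁(K₁−1)+z₂(K₂−1)] / [−(K₁−1)(K₂−1)] = 0.45487/0.80016 = 0.5685
Compositions from xᵢ = zᵢ/(1+β(Kᵢ−1)), yᵢ = Kᵢxᵢ:
  1: x = 0.2917, y = 0.6983
  2: x = 0.7083, y = 0.3018

β = 0.5685, x_2 = 0.7083, y_2 = 0.3018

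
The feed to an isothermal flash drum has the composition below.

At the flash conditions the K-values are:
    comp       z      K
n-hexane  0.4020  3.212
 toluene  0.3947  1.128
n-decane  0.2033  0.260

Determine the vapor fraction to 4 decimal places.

Iterate (Newton) starting at ψ = 0.59:
  ψ = 0.5900: g = 0.16572, g' = -0.7265 → ψ = 0.8181
  ψ = 0.8181: g = -0.01902, g' = -0.9694 → ψ = 0.7985
  ψ = 0.7985: g = -0.00042, g' = -0.9275 → ψ = 0.7980
Converged at ψ = 0.7980.

ψ = 0.7980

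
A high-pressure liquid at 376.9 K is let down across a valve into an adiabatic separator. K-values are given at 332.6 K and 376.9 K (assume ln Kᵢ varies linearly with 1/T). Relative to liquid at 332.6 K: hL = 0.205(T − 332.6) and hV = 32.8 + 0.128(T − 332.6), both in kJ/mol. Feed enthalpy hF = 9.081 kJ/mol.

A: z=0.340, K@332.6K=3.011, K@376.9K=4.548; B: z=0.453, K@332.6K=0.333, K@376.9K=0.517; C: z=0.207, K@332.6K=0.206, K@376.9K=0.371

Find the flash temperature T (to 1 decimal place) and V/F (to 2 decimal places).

T = 342.3 K, V/F = 0.22

Adiabatic flash: solve Rachford–Rice at each trial T, then check hF = ψ·hV(T) + (1−ψ)·hL(T).
  T = 332.6 K: K = (3.011, 0.333, 0.206), RR gives ψ = 0.152, H_out = 4.999 kJ/mol
  T = 376.9 K: K = (4.548, 0.517, 0.371), RR gives ψ = 0.454, H_out = 22.410 kJ/mol
  T = 354.8 K: K = (3.750, 0.421, 0.282), RR gives ψ = 0.305, H_out = 14.021 kJ/mol
  T = 343.7 K: K = (3.372, 0.376, 0.242), RR gives ψ = 0.231, H_out = 9.667 kJ/mol
  T = 338.1 K: K = (3.188, 0.354, 0.223), RR gives ψ = 0.193, H_out = 7.365 kJ/mol
  T = 340.9 K: K = (3.280, 0.365, 0.233), RR gives ψ = 0.212, H_out = 8.527 kJ/mol
  T = 342.3 K: K = (3.326, 0.370, 0.237), RR gives ψ = 0.222, H_out = 9.100 kJ/mol
Linear interpolation between T = 340.9 (H_out = 8.527) and T = 342.3 (H_out = 9.100) on hF = 9.081 gives T ≈ 342.3 K, at which ψ = 0.22.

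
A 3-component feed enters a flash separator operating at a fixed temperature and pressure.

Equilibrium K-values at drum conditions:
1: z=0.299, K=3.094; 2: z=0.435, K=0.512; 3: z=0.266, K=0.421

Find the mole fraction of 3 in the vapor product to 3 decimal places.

y_3 = 0.130

Rachford–Rice: g(V/F) = Σ zᵢ(Kᵢ−1)/(1+V/F(Kᵢ−1)) = 0.
Check two-phase: ΣzᵢKᵢ = 1.260 > 1 and Σzᵢ/Kᵢ = 1.578 > 1, so g(0) = 0.260 > 0 and g(1) = -0.578 < 0.
Iterate (Newton) starting at V/F = 0.5:
  V/F = 0.500: g = -0.1917, g' = -0.671 → V/F = 0.214
  V/F = 0.214: g = 0.0193, g' = -0.870 → V/F = 0.236
  V/F = 0.236: g = 0.0004, g' = -0.839 → V/F = 0.237
Converged at V/F = 0.237.
Compositions from xᵢ = zᵢ/(1+V/F(Kᵢ−1)), yᵢ = Kᵢxᵢ:
  1: x = 0.200, y = 0.618
  2: x = 0.492, y = 0.252
  3: x = 0.308, y = 0.130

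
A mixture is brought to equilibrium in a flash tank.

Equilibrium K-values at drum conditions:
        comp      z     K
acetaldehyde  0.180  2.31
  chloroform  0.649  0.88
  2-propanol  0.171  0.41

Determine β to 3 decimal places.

Iterate (Newton) starting at β = 0.31:
  β = 0.310: g = -0.0367, g' = -0.255 → β = 0.166
  β = 0.166: g = 0.0022, g' = -0.291 → β = 0.174
Converged at β = 0.174.

β = 0.174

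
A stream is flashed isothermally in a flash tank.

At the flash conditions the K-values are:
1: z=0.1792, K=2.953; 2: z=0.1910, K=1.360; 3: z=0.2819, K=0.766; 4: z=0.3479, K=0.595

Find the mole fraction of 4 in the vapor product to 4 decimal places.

Rachford–Rice: g(V/F) = Σ zᵢ(Kᵢ−1)/(1+V/F(Kᵢ−1)) = 0.
g(0) = ΣzᵢKᵢ − 1 = 0.2119 and g(1) = 1 − Σzᵢ/Kᵢ = -0.1538, so a root lies in (0, 1).
Newton–Raphson from V/F = 0.5:
  V/F = 0.5000: g = -0.01604, g' = -0.3023 → V/F = 0.4469
  V/F = 0.4469: g = 0.00039, g' = -0.3176 → V/F = 0.4482
Converged at V/F = 0.4482.
Compositions from xᵢ = zᵢ/(1+V/F(Kᵢ−1)), yᵢ = Kᵢxᵢ:
  1: x = 0.0956, y = 0.2822
  2: x = 0.1645, y = 0.2237
  3: x = 0.3149, y = 0.2412
  4: x = 0.4250, y = 0.2529

y_4 = 0.2529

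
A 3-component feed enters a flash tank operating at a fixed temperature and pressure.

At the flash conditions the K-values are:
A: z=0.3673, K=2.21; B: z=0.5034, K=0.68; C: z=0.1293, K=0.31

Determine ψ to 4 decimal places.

Newton iteration, ψ⁰ = 0.5:
  ψ = 0.5000: g = -0.05108, g' = -0.4253 → ψ = 0.3799
  ψ = 0.3799: g = 0.00018, g' = -0.4323 → ψ = 0.3803
Converged at ψ = 0.3803.

ψ = 0.3803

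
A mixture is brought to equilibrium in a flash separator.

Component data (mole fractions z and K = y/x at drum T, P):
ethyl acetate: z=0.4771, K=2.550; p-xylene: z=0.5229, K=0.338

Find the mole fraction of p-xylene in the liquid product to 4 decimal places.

Rachford–Rice: g(V/F) = Σ zᵢ(Kᵢ−1)/(1+V/F(Kᵢ−1)) = 0.
Feasibility: ΣzᵢKᵢ = 1.3933, Σzᵢ/Kᵢ = 1.7341 — both > 1, two phases present.
Newton–Raphson from V/F = 0.5:
  V/F = 0.5000: g = -0.10081, g' = -0.8758 → V/F = 0.3849
  V/F = 0.3849: g = -0.00135, g' = -0.8623 → V/F = 0.3833
Converged at V/F = 0.3833.
Compositions from xᵢ = zᵢ/(1+V/F(Kᵢ−1)), yᵢ = Kᵢxᵢ:
  ethyl acetate: x = 0.2993, y = 0.7632
  p-xylene: x = 0.7007, y = 0.2368

x_p-xylene = 0.7007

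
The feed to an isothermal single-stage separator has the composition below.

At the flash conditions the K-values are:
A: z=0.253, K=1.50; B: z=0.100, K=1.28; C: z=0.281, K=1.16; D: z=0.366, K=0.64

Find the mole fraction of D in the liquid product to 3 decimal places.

x_D = 0.457

Newton iteration, ψ⁰ = 0.62:
  ψ = 0.620: g = -0.0083, g' = -0.127 → ψ = 0.555
  ψ = 0.555: g = -0.0001, g' = -0.125 → ψ = 0.554
Converged at ψ = 0.554.
Compositions from xᵢ = zᵢ/(1+ψ(Kᵢ−1)), yᵢ = Kᵢxᵢ:
  A: x = 0.198, y = 0.297
  B: x = 0.087, y = 0.111
  C: x = 0.258, y = 0.299
  D: x = 0.457, y = 0.293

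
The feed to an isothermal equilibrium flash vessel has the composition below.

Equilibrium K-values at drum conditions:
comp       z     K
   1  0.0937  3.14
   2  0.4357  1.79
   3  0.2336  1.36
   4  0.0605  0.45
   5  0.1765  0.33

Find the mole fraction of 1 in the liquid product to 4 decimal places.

x_1 = 0.0331

Material balance + equilibrium reduce to Σ zᵢ(Kᵢ−1)/(1+V/F(Kᵢ−1)) = 0.
Feasibility: ΣzᵢKᵢ = 1.4773, Σzᵢ/Kᵢ = 1.1143 — both > 1, two phases present.
Iterate (Newton) starting at V/F = 0.5:
  V/F = 0.5000: g = 0.19115, g' = -0.4756 → V/F = 0.9019
  V/F = 0.9019: g = -0.03196, g' = -0.7380 → V/F = 0.8586
  V/F = 0.8586: g = -0.00148, g' = -0.6724 → V/F = 0.8564
Converged at V/F = 0.8564.
Compositions from xᵢ = zᵢ/(1+V/F(Kᵢ−1)), yᵢ = Kᵢxᵢ:
  1: x = 0.0331, y = 0.1039
  2: x = 0.2599, y = 0.4652
  3: x = 0.1786, y = 0.2428
  4: x = 0.1144, y = 0.0515
  5: x = 0.4141, y = 0.1367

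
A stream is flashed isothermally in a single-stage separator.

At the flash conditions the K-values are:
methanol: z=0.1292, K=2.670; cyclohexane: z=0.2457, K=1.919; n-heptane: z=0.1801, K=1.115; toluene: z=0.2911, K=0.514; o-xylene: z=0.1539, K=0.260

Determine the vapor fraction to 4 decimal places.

Let ψ = V/F and solve Σ zᵢ(Kᵢ−1)/(1+ψ(Kᵢ−1)) = 0.
Check two-phase: ΣzᵢKᵢ = 1.2069 > 1 and Σzᵢ/Kᵢ = 1.4962 > 1, so g(0) = 0.2069 > 0 and g(1) = -0.4962 < 0.
Newton–Raphson from ψ = 0.55:
  ψ = 0.5500: g = -0.10321, g' = -0.5593 → ψ = 0.3655
  ψ = 0.3655: g = -0.00524, g' = -0.5174 → ψ = 0.3553
Converged at ψ = 0.3553.

ψ = 0.3553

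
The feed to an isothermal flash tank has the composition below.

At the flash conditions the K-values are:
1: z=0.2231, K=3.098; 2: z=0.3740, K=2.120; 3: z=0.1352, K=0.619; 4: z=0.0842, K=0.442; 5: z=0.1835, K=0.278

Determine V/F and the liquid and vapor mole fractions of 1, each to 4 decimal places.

V/F = 0.7113, x_1 = 0.0895, y_1 = 0.2773

Rachford–Rice: g(V/F) = Σ zᵢ(Kᵢ−1)/(1+V/F(Kᵢ−1)) = 0.
g(0) = ΣzᵢKᵢ − 1 = 0.6560 and g(1) = 1 − Σzᵢ/Kᵢ = -0.3174, so a root lies in (0, 1).
Iterate (Newton) starting at V/F = 0.52:
  V/F = 0.5200: g = 0.14601, g' = -0.7397 → V/F = 0.7174
  V/F = 0.7174: g = -0.00496, g' = -0.8224 → V/F = 0.7113
Converged at V/F = 0.7113.
Compositions from xᵢ = zᵢ/(1+V/F(Kᵢ−1)), yᵢ = Kᵢxᵢ:
  1: x = 0.0895, y = 0.2773
  2: x = 0.2082, y = 0.4413
  3: x = 0.1855, y = 0.1148
  4: x = 0.1396, y = 0.0617
  5: x = 0.3772, y = 0.1049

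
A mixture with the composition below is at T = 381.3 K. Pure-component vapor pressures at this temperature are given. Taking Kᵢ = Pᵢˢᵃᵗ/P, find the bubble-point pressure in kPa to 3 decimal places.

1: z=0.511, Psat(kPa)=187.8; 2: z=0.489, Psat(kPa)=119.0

Pbub = 154.157 kPa

At the bubble point ψ → 0, so ΣzᵢKᵢ = 1 with Kᵢ = Pᵢˢᵃᵗ/P ⇒ P = ΣzᵢPᵢˢᵃᵗ.
P = 0.511·187.8 + 0.489·119.0 = 154.157 kPa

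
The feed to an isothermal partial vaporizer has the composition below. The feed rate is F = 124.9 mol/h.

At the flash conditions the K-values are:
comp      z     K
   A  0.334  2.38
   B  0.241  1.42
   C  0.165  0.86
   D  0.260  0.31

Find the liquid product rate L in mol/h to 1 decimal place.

Let β = V/F and solve Σ zᵢ(Kᵢ−1)/(1+β(Kᵢ−1)) = 0.
Check two-phase: ΣzᵢKᵢ = 1.360 > 1 and Σzᵢ/Kᵢ = 1.341 > 1, so g(0) = 0.360 > 0 and g(1) = -0.341 < 0.
Iterate (Newton) starting at β = 0.5:
  β = 0.500: g = 0.0577, g' = -0.544 → β = 0.606
  β = 0.606: g = -0.0019, g' = -0.585 → β = 0.603
Converged at β = 0.603.
Then V = β·F = 0.6028·124.9 = 75.3 mol/h and L = F − V = 49.6 mol/h.

L = 49.6 mol/h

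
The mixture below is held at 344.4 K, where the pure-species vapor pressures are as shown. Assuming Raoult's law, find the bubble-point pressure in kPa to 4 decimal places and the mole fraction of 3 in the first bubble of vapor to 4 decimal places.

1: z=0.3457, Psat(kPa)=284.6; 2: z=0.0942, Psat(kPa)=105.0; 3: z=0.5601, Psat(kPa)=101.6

Pbub = 165.1834 kPa, y_3 = 0.3445

At the bubble point ψ → 0, so ΣzᵢKᵢ = 1 with Kᵢ = Pᵢˢᵃᵗ/P ⇒ P = ΣzᵢPᵢˢᵃᵗ.
P = 0.3457·284.6 + 0.0942·105.0 + 0.5601·101.6 = 165.1834 kPa
yᵢ = zᵢPᵢˢᵃᵗ/P ⇒ y_3 = 0.5601·101.6/165.1834 = 0.3445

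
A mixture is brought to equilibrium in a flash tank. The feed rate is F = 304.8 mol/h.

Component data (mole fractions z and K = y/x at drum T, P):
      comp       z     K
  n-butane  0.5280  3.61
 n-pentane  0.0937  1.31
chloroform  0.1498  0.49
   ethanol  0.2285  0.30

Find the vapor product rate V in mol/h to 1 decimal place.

Let ψ = V/F and solve Σ zᵢ(Kᵢ−1)/(1+ψ(Kᵢ−1)) = 0.
Check two-phase: ΣzᵢKᵢ = 2.1708 > 1 and Σzᵢ/Kᵢ = 1.2852 > 1, so g(0) = 1.1708 > 0 and g(1) = -0.2852 < 0.
Newton–Raphson from ψ = 0.51:
  ψ = 0.5100: g = 0.26424, g' = -1.0106 → ψ = 0.7715
  ψ = 0.7715: g = 0.00704, g' = -1.0370 → ψ = 0.7783
  ψ = 0.7783: g = -0.00003, g' = -1.0447 → ψ = 0.7782
Converged at ψ = 0.7782.
Then V = ψ·F = 0.7782·304.8 = 237.2 mol/h and L = F − V = 67.6 mol/h.

V = 237.2 mol/h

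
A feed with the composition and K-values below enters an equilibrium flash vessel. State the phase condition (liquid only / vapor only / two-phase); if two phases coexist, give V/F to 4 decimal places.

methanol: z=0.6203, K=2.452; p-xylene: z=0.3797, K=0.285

two-phase, V/F = 0.6061

ΣzᵢKᵢ = 1.6292; Σzᵢ/Kᵢ = 1.5853.
Both exceed 1, so a two-phase solution exists.
Let ψ = V/F and solve Σ zᵢ(Kᵢ−1)/(1+ψ(Kᵢ−1)) = 0.
Binary case is linear: z₁(K₁−1)(1+ψ(K₂−1)) + z₂(K₂−1)(1+ψ(K₁−1)) = 0
⇒ ψ = [z₁(K₁−1)+z₂(K₂−1)] / [−(K₁−1)(K₂−1)] = 0.62919/1.03818 = 0.6061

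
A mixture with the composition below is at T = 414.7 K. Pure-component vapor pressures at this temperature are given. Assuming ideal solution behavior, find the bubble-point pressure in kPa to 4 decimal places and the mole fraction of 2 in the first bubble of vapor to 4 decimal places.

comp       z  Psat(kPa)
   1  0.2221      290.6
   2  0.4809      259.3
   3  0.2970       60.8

Pbub = 207.2972 kPa, y_2 = 0.6015

At the bubble point ψ → 0, so ΣzᵢKᵢ = 1 with Kᵢ = Pᵢˢᵃᵗ/P ⇒ P = ΣzᵢPᵢˢᵃᵗ.
P = 0.2221·290.6 + 0.4809·259.3 + 0.2970·60.8 = 207.2972 kPa
yᵢ = zᵢPᵢˢᵃᵗ/P ⇒ y_2 = 0.4809·259.3/207.2972 = 0.6015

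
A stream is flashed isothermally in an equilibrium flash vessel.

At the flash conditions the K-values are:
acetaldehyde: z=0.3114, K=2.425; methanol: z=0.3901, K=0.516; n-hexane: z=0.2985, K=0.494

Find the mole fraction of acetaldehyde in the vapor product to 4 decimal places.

y_acetaldehyde = 0.6238

Newton iteration, β⁰ = 0.5:
  β = 0.5000: g = -0.19216, g' = -0.5116 → β = 0.1244
  β = 0.1244: g = 0.01483, g' = -0.6467 → β = 0.1473
  β = 0.1473: g = 0.00023, g' = -0.6271 → β = 0.1477
Converged at β = 0.1477.
Compositions from xᵢ = zᵢ/(1+β(Kᵢ−1)), yᵢ = Kᵢxᵢ:
  acetaldehyde: x = 0.2573, y = 0.6238
  methanol: x = 0.4201, y = 0.2168
  n-hexane: x = 0.3226, y = 0.1594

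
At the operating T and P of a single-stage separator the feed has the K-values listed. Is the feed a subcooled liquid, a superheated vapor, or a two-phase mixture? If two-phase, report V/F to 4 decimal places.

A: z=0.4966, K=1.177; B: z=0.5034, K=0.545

ΣzᵢKᵢ = 0.8589; Σzᵢ/Kᵢ = 1.3456.
Since ΣzᵢKᵢ < 1 the mixture is below its bubble point — single liquid phase.

subcooled liquid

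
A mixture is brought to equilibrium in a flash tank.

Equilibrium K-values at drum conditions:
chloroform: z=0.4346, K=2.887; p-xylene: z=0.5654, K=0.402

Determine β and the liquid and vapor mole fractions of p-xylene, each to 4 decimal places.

Rachford–Rice: g(β) = Σ zᵢ(Kᵢ−1)/(1+β(Kᵢ−1)) = 0.
g(0) = ΣzᵢKᵢ − 1 = 0.4820 and g(1) = 1 − Σzᵢ/Kᵢ = -0.5570, so a root lies in (0, 1).
Newton–Raphson from β = 0.5:
  β = 0.5000: g = -0.06036, g' = -0.8212 → β = 0.4265
  β = 0.4265: g = 0.00053, g' = -0.8394 → β = 0.4271
Converged at β = 0.4271.
Compositions from xᵢ = zᵢ/(1+β(Kᵢ−1)), yᵢ = Kᵢxᵢ:
  chloroform: x = 0.2406, y = 0.6947
  p-xylene: x = 0.7594, y = 0.3053

β = 0.4271, x_p-xylene = 0.7594, y_p-xylene = 0.3053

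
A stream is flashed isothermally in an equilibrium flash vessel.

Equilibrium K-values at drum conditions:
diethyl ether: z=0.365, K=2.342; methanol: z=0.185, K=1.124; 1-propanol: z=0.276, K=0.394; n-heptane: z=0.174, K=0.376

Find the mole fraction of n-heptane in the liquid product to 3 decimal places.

Newton–Raphson from V/F = 0.69:
  V/F = 0.690: g = -0.2027, g' = -0.688 → V/F = 0.395
  V/F = 0.395: g = -0.0222, g' = -0.578 → V/F = 0.357
Converged at V/F = 0.357.
Compositions from xᵢ = zᵢ/(1+V/F(Kᵢ−1)), yᵢ = Kᵢxᵢ:
  diethyl ether: x = 0.247, y = 0.578
  methanol: x = 0.177, y = 0.199
  1-propanol: x = 0.352, y = 0.139
  n-heptane: x = 0.224, y = 0.084

x_n-heptane = 0.224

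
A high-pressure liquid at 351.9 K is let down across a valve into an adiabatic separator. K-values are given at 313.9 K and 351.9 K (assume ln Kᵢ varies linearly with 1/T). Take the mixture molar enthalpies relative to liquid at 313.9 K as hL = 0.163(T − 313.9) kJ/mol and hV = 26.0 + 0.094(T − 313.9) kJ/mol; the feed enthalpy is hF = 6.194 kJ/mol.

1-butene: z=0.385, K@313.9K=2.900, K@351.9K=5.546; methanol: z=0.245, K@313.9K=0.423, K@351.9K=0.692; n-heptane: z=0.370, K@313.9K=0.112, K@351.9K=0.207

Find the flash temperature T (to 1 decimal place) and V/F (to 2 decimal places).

T = 317.6 K, V/F = 0.22

Adiabatic flash: solve Rachford–Rice at each trial T, then check hF = ψ·hV(T) + (1−ψ)·hL(T).
  T = 313.9 K: K = (2.900, 0.423, 0.112), RR gives ψ = 0.177, H_out = 4.605 kJ/mol
  T = 351.9 K: K = (5.546, 0.692, 0.207), RR gives ψ = 0.471, H_out = 17.215 kJ/mol
  T = 332.9 K: K = (4.085, 0.549, 0.155), RR gives ψ = 0.347, H_out = 11.667 kJ/mol
  T = 323.4 K: K = (3.459, 0.484, 0.132), RR gives ψ = 0.272, H_out = 8.441 kJ/mol
  T = 318.6 K: K = (3.169, 0.452, 0.122), RR gives ψ = 0.227, H_out = 6.603 kJ/mol
  T = 316.2 K: K = (3.029, 0.437, 0.117), RR gives ψ = 0.203, H_out = 5.611 kJ/mol
Linear interpolation between T = 316.2 (H_out = 5.611) and T = 318.6 (H_out = 6.603) on hF = 6.194 gives T ≈ 317.6 K, at which ψ = 0.22.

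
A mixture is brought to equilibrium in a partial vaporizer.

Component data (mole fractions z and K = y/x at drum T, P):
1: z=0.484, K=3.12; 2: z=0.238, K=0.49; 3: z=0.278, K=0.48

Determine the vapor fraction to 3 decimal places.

Rachford–Rice: g(ψ) = Σ zᵢ(Kᵢ−1)/(1+ψ(Kᵢ−1)) = 0.
g(0) = ΣzᵢKᵢ − 1 = 0.760 and g(1) = 1 − Σzᵢ/Kᵢ = -0.220, so a root lies in (0, 1).
Newton–Raphson from ψ = 0.5:
  ψ = 0.500: g = 0.1398, g' = -0.761 → ψ = 0.684
  ψ = 0.684: g = 0.0083, g' = -0.689 → ψ = 0.696
Converged at ψ = 0.696.

ψ = 0.696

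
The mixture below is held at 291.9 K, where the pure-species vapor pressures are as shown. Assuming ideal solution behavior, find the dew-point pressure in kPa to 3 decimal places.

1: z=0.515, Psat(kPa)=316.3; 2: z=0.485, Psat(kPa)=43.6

At the dew point ψ → 1, so Σzᵢ/Kᵢ = 1 with Kᵢ = Pᵢˢᵃᵗ/P ⇒ 1/P = Σzᵢ/Pᵢˢᵃᵗ.
1/P = 0.515/316.3 + 0.485/43.6 = 0.012752 ⇒ P = 78.419 kPa

Pdew = 78.419 kPa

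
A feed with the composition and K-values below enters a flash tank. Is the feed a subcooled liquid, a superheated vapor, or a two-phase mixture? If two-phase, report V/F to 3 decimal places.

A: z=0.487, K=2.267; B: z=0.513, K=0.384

two-phase, V/F = 0.386

ΣzᵢKᵢ = 1.301; Σzᵢ/Kᵢ = 1.551.
Both exceed 1, so a two-phase solution exists.
Binary case is linear: z₁(K₁−1)(1+ψ(K₂−1)) + z₂(K₂−1)(1+ψ(K₁−1)) = 0
⇒ ψ = [z₁(K₁−1)+z₂(K₂−1)] / [−(K₁−1)(K₂−1)] = 0.3010/0.7805 = 0.386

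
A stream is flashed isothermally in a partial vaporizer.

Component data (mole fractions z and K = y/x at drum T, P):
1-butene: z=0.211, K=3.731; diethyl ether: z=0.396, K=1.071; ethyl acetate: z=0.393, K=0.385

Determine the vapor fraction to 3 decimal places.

Rachford–Rice: g(ψ) = Σ zᵢ(Kᵢ−1)/(1+ψ(Kᵢ−1)) = 0.
Check two-phase: ΣzᵢKᵢ = 1.363 > 1 and Σzᵢ/Kᵢ = 1.447 > 1, so g(0) = 0.363 > 0 and g(1) = -0.447 < 0.
Newton iteration, ψ⁰ = 0.5:
  ψ = 0.500: g = -0.0783, g' = -0.593 → ψ = 0.368
  ψ = 0.368: g = 0.0024, g' = -0.642 → ψ = 0.372
Converged at ψ = 0.372.

ψ = 0.372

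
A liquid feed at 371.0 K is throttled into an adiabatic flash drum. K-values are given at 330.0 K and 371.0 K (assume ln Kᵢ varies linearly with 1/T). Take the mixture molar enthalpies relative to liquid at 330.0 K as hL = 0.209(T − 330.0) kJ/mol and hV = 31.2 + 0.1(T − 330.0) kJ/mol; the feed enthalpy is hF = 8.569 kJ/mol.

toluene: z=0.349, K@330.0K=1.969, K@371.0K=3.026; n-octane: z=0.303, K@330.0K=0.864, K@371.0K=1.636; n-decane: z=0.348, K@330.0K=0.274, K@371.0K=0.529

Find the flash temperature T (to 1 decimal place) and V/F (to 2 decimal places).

Adiabatic flash: solve Rachford–Rice at each trial T, then check hF = ψ·hV(T) + (1−ψ)·hL(T).
  T = 330.0 K: K = (1.969, 0.864, 0.274), RR gives ψ = 0.088, H_out = 2.746 kJ/mol
  T = 371.0 K: K = (3.026, 1.636, 0.529), RR gives ψ = 1.000, H_out = 35.300 kJ/mol
  T = 350.5 K: K = (2.472, 1.211, 0.388), RR gives ψ = 0.587, H_out = 21.301 kJ/mol
  T = 340.2 K: K = (2.212, 1.027, 0.328), RR gives ψ = 0.349, H_out = 12.620 kJ/mol
  T = 335.1 K: K = (2.089, 0.943, 0.300), RR gives ψ = 0.223, H_out = 7.886 kJ/mol
  T = 337.6 K: K = (2.149, 0.984, 0.313), RR gives ψ = 0.285, H_out = 10.251 kJ/mol
  T = 336.4 K: K = (2.120, 0.964, 0.307), RR gives ψ = 0.255, H_out = 9.127 kJ/mol
Linear interpolation between T = 335.1 (H_out = 7.886) and T = 336.4 (H_out = 9.127) on hF = 8.569 gives T ≈ 335.8 K, at which ψ = 0.24.

T = 335.8 K, V/F = 0.24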